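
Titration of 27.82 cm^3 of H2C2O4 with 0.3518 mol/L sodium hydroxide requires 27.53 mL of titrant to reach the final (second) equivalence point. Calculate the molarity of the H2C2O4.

n(NaOH) = 0.3518 x 0.02753 = 0.009685 mol.
At the final (second) equivalence point, 2 mol OH^- react per mol H2C2O4, so n(H2C2O4) = 0.009685 / 2 = 0.004843 mol.
[H2C2O4] = 0.004843 / 0.02782 L = 0.174 M.

0.174 M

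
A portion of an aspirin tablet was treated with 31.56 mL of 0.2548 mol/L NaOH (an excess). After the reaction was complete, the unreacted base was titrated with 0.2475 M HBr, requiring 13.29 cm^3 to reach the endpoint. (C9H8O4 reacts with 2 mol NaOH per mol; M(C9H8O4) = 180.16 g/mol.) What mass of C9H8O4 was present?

Total n(NaOH) added = 0.2548 x 0.03156 = 0.008041 mol.
n(HBr) used = 0.2475 x 0.01329 = 0.003289 mol, which equals the excess n(NaOH).
So n(NaOH) consumed by the sample = 0.008041 - 0.003289 = 0.004752 mol.
n(C9H8O4) = 0.004752 / 2 = 0.002376 mol.
mass = 0.002376 mol x 180.16 g/mol = 0.428 g.

0.428 g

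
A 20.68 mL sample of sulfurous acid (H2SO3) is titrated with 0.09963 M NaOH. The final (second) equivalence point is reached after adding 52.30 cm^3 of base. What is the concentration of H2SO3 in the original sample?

0.126 M

n(NaOH) = 0.09963 x 0.05230 = 0.005211 mol.
At the final (second) equivalence point, 2 mol OH^- react per mol H2SO3, so n(H2SO3) = 0.005211 / 2 = 0.002605 mol.
[H2SO3] = 0.002605 / 0.02068 L = 0.126 M.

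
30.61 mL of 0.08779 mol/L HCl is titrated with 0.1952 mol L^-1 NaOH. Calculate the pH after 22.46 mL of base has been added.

n(acid) = 0.08779 x 0.03061 = 0.002687 mol; n(NaOH) added = 0.1952 x 0.02246 = 0.004384 mol.
Base is in excess by 0.004384 - 0.002687 = 0.001697 mol in a total volume of 0.05307 L.
[OH^-] = 0.001697/0.05307 = 0.03198 M, so pOH = 1.50 and pH = 14.00 - 1.50 = 12.50.

12.50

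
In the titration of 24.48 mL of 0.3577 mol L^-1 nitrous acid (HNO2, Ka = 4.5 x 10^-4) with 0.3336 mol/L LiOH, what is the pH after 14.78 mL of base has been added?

Initial n(HNO2) = 0.3577 x 0.02448 = 0.008756 mol.
n(LiOH) added = 0.3336 x 0.01478 = 0.004931 mol, converting that many moles of HNO2 to NO2-.
Remaining n(HNO2) = 0.003826 mol; n(NO2-) = 0.004931 mol.
By Henderson-Hasselbalch, pH = pKa + log([A^-]/[HA]) = 3.35 + log(0.004931/0.003826) = 3.35 + (+0.11) = 3.46.

3.46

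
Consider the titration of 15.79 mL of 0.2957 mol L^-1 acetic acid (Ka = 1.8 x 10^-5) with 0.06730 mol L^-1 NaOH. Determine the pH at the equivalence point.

8.74

n(CH3COOH) = 0.2957 x 0.01579 = 0.004669 mol; V(NaOH) at equivalence = 0.004669/0.06730 = 0.06938 L.
At equivalence all the acid is converted to CH3COO-; total volume = 0.01579 + 0.06938 = 0.08517 L, so [CH3COO-] = 0.004669/0.08517 = 0.05482 M.
Kb = Kw/Ka = 1.0e-14 / 1.8 x 10^-5 = 5.56e-10.
[OH^-] = sqrt(Kb x [CH3COO-]) = sqrt(5.56e-10 x 0.05482) = 5.52e-6 M.
pOH = 5.26, so pH = 14.00 - 5.26 = 8.74.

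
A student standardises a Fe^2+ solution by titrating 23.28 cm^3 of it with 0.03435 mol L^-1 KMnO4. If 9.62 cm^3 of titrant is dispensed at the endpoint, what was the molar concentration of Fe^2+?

n(KMnO4) = 0.03435 x 0.009620 = 0.0003304 mol.
From the balanced equation, 1 mol KMnO4 reacts with 5 mol Fe^2+, so n(Fe^2+) = 0.0003304 x 5/1 = 0.001652 mol.
[Fe^2+] = 0.001652 / 0.02328 L = 0.0710 M.

0.0710 M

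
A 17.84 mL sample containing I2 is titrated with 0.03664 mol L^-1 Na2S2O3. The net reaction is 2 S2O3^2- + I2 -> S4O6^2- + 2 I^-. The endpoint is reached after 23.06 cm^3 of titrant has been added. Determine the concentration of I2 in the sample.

0.0237 M

n(Na2S2O3) = 0.03664 x 0.02306 = 0.0008449 mol.
From the balanced equation, 2 mol Na2S2O3 reacts with 1 mol I2, so n(I2) = 0.0008449 x 1/2 = 0.0004225 mol.
[I2] = 0.0004225 / 0.01784 L = 0.0237 M.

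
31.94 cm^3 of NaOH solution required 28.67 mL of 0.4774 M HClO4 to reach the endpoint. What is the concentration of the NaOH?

0.429 M

n(HClO4) delivered = 0.4774 x 0.02867 = 0.01369 mol.
For a 1:1 reaction, n(NaOH) = 0.01369 mol.
[NaOH] = 0.01369 mol / 0.03194 L = 0.429 M.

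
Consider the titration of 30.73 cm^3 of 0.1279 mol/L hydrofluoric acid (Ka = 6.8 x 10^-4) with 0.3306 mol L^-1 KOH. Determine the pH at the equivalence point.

n(HF) = 0.1279 x 0.03073 = 0.003930 mol; V(KOH) at equivalence = 0.003930/0.3306 = 0.01189 L.
At equivalence all the acid is converted to F-; total volume = 0.03073 + 0.01189 = 0.04262 L, so [F-] = 0.003930/0.04262 = 0.09222 M.
Kb = Kw/Ka = 1.0e-14 / 6.8 x 10^-4 = 1.47e-11.
[OH^-] = sqrt(Kb x [F-]) = sqrt(1.47e-11 x 0.09222) = 1.16e-6 M.
pOH = 5.93, so pH = 14.00 - 5.93 = 8.07.

8.07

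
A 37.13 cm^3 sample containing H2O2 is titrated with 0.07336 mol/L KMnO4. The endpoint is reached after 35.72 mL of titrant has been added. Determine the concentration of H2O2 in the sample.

n(KMnO4) = 0.07336 x 0.03572 = 0.002620 mol.
From the balanced equation, 2 mol KMnO4 reacts with 5 mol H2O2, so n(H2O2) = 0.002620 x 5/2 = 0.006551 mol.
[H2O2] = 0.006551 / 0.03713 L = 0.176 M.

0.176 M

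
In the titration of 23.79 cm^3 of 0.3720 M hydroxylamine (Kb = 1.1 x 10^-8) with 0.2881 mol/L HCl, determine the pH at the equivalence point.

n(NH2OH) = 0.3720 x 0.02379 = 0.008850 mol; V(HCl) at equivalence = 0.008850/0.2881 = 0.03072 L.
At equivalence the base is fully converted to NH3OH+; total volume = 0.05451 L, so [NH3OH+] = 0.008850/0.05451 = 0.1624 M.
Ka(NH3OH+) = Kw/Kb = 1.0e-14 / 1.1 x 10^-8 = 9.09e-7.
[H^+] = sqrt(Ka x [NH3OH+]) = sqrt(9.09e-7 x 0.1624) = 0.000384 M.
pH = -log(0.000384) = 3.42.

3.42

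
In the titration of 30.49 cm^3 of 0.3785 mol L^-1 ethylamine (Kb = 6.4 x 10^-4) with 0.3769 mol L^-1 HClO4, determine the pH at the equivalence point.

n(C2H5NH2) = 0.3785 x 0.03049 = 0.01154 mol; V(HClO4) at equivalence = 0.01154/0.3769 = 0.03062 L.
At equivalence the base is fully converted to C2H5NH3+; total volume = 0.06111 L, so [C2H5NH3+] = 0.01154/0.06111 = 0.1888 M.
Ka(C2H5NH3+) = Kw/Kb = 1.0e-14 / 6.4 x 10^-4 = 1.56e-11.
[H^+] = sqrt(Ka x [C2H5NH3+]) = sqrt(1.56e-11 x 0.1888) = 1.72e-6 M.
pH = -log(1.72e-6) = 5.77.

5.77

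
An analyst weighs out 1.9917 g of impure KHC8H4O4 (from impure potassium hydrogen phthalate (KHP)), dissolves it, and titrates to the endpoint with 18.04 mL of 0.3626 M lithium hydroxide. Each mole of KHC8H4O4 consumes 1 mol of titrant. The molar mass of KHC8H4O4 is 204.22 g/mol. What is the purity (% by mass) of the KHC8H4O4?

67.1%

n(LiOH) = 0.3626 x 0.01804 = 0.006541 mol.
n(KHC8H4O4) = 0.006541 / 1 = 0.006541 mol.
mass of KHC8H4O4 = 0.006541 x 204.22 = 1.336 g.
% purity = 1.336 / 1.9917 x 100 = 67.1%.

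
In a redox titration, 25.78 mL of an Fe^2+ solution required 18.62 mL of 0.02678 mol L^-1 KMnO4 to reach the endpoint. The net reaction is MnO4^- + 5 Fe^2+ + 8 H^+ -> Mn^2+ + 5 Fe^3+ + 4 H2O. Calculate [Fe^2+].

n(KMnO4) = 0.02678 x 0.01862 = 0.0004986 mol.
From the balanced equation, 1 mol KMnO4 reacts with 5 mol Fe^2+, so n(Fe^2+) = 0.0004986 x 5/1 = 0.002493 mol.
[Fe^2+] = 0.002493 / 0.02578 L = 0.0967 M.

0.0967 M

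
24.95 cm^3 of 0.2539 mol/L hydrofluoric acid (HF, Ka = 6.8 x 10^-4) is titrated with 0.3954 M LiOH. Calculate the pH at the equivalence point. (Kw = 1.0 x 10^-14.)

n(HF) = 0.2539 x 0.02495 = 0.006335 mol; V(LiOH) at equivalence = 0.006335/0.3954 = 0.01602 L.
At equivalence all the acid is converted to F-; total volume = 0.02495 + 0.01602 = 0.04097 L, so [F-] = 0.006335/0.04097 = 0.1546 M.
Kb = Kw/Ka = 1.0e-14 / 6.8 x 10^-4 = 1.47e-11.
[OH^-] = sqrt(Kb x [F-]) = sqrt(1.47e-11 x 0.1546) = 1.51e-6 M.
pOH = 5.82, so pH = 14.00 - 5.82 = 8.18.

8.18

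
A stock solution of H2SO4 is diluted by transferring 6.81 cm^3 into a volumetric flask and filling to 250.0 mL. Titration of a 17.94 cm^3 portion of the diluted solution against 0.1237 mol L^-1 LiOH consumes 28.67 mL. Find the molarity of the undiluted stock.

3.63 M

n(LiOH) = 0.1237 x 0.02867 = 0.003546 mol.
n(H2SO4) in the aliquot = 0.003546 x 1/2 = 0.001773 mol.
[diluted H2SO4] = 0.001773 / 0.01794 = 0.09884 M.
Dilution factor = 250.0/6.810 = 36.71, so [stock] = 0.09884 x 36.71 = 3.63 M.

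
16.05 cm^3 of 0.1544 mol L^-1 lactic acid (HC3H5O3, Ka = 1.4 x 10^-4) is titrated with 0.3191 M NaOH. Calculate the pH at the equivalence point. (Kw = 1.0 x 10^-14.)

n(HC3H5O3) = 0.1544 x 0.01605 = 0.002478 mol; V(NaOH) at equivalence = 0.002478/0.3191 = 0.007766 L.
At equivalence all the acid is converted to C3H5O3-; total volume = 0.01605 + 0.007766 = 0.02382 L, so [C3H5O3-] = 0.002478/0.02382 = 0.1041 M.
Kb = Kw/Ka = 1.0e-14 / 1.4 x 10^-4 = 7.14e-11.
[OH^-] = sqrt(Kb x [C3H5O3-]) = sqrt(7.14e-11 x 0.1041) = 2.73e-6 M.
pOH = 5.56, so pH = 14.00 - 5.56 = 8.44.

8.44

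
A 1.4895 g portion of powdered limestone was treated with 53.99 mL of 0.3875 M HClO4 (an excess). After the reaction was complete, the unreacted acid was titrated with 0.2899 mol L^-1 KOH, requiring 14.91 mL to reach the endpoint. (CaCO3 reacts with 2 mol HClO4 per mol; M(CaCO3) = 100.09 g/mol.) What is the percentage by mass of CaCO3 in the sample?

55.8%

Total n(HClO4) added = 0.3875 x 0.05399 = 0.02092 mol.
n(KOH) used = 0.2899 x 0.01491 = 0.004322 mol, which equals the excess n(HClO4).
So n(HClO4) consumed by the sample = 0.02092 - 0.004322 = 0.01660 mol.
n(CaCO3) = 0.01660 / 2 = 0.008299 mol.
mass CaCO3 = 0.008299 x 100.09 = 0.8307 g, so %CaCO3 = 0.8307/1.4895 x 100 = 55.8%.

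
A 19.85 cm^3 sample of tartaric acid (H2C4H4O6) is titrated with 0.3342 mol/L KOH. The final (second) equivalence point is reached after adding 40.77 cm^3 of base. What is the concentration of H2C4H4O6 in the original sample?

0.343 M

n(KOH) = 0.3342 x 0.04077 = 0.01363 mol.
At the final (second) equivalence point, 2 mol OH^- react per mol H2C4H4O6, so n(H2C4H4O6) = 0.01363 / 2 = 0.006813 mol.
[H2C4H4O6] = 0.006813 / 0.01985 L = 0.343 M.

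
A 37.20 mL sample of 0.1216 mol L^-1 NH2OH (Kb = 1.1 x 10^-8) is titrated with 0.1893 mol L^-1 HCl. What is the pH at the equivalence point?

3.59

n(NH2OH) = 0.1216 x 0.03720 = 0.004524 mol; V(HCl) at equivalence = 0.004524/0.1893 = 0.02390 L.
At equivalence the base is fully converted to NH3OH+; total volume = 0.06110 L, so [NH3OH+] = 0.004524/0.06110 = 0.07404 M.
Ka(NH3OH+) = Kw/Kb = 1.0e-14 / 1.1 x 10^-8 = 9.09e-7.
[H^+] = sqrt(Ka x [NH3OH+]) = sqrt(9.09e-7 x 0.07404) = 0.000259 M.
pH = -log(0.000259) = 3.59.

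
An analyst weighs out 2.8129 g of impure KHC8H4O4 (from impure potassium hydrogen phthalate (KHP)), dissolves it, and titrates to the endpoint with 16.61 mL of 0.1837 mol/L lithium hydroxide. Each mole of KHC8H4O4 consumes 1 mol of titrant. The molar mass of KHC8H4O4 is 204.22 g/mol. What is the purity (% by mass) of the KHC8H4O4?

22.2%

n(LiOH) = 0.1837 x 0.01661 = 0.003051 mol.
n(KHC8H4O4) = 0.003051 / 1 = 0.003051 mol.
mass of KHC8H4O4 = 0.003051 x 204.22 = 0.6231 g.
% purity = 0.6231 / 2.8129 x 100 = 22.2%.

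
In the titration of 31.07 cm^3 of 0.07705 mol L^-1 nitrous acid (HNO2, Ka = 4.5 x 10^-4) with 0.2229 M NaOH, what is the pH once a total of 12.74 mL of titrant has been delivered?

12.01

n(acid) = 0.07705 x 0.03107 = 0.002394 mol; n(NaOH) added = 0.2229 x 0.01274 = 0.002840 mol.
Base is in excess by 0.002840 - 0.002394 = 0.0004458 mol in a total volume of 0.04381 L.
[OH^-] = 0.0004458/0.04381 = 0.01018 M, so pOH = 1.99 and pH = 14.00 - 1.99 = 12.01.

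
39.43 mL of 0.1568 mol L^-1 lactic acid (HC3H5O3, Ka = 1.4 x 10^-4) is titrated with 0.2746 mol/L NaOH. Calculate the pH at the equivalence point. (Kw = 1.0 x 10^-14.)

8.43

n(HC3H5O3) = 0.1568 x 0.03943 = 0.006183 mol; V(NaOH) at equivalence = 0.006183/0.2746 = 0.02252 L.
At equivalence all the acid is converted to C3H5O3-; total volume = 0.03943 + 0.02252 = 0.06195 L, so [C3H5O3-] = 0.006183/0.06195 = 0.09981 M.
Kb = Kw/Ka = 1.0e-14 / 1.4 x 10^-4 = 7.14e-11.
[OH^-] = sqrt(Kb x [C3H5O3-]) = sqrt(7.14e-11 x 0.09981) = 2.67e-6 M.
pOH = 5.57, so pH = 14.00 - 5.57 = 8.43.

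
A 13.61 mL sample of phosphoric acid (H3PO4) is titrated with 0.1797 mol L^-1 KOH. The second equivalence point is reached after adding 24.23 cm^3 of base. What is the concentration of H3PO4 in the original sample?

n(KOH) = 0.1797 x 0.02423 = 0.004354 mol.
At the second equivalence point, 2 mol OH^- react per mol H3PO4, so n(H3PO4) = 0.004354 / 2 = 0.002177 mol.
[H3PO4] = 0.002177 / 0.01361 L = 0.160 M.

0.160 M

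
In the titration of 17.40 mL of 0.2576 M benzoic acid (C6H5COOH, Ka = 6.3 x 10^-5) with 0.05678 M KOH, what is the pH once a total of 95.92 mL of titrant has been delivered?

n(acid) = 0.2576 x 0.01740 = 0.004482 mol; n(KOH) added = 0.05678 x 0.09592 = 0.005446 mol.
Base is in excess by 0.005446 - 0.004482 = 0.0009641 mol in a total volume of 0.1133 L.
[OH^-] = 0.0009641/0.1133 = 0.008508 M, so pOH = 2.07 and pH = 14.00 - 2.07 = 11.93.

11.93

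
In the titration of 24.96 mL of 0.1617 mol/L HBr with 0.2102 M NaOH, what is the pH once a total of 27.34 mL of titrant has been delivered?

12.51

n(acid) = 0.1617 x 0.02496 = 0.004036 mol; n(NaOH) added = 0.2102 x 0.02734 = 0.005747 mol.
Base is in excess by 0.005747 - 0.004036 = 0.001711 mol in a total volume of 0.05230 L.
[OH^-] = 0.001711/0.05230 = 0.03271 M, so pOH = 1.49 and pH = 14.00 - 1.49 = 12.51.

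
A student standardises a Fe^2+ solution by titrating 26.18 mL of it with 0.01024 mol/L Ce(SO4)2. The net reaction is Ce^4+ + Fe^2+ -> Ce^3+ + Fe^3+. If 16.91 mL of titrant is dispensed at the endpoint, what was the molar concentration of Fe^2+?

0.00661 M

n(Ce(SO4)2) = 0.01024 x 0.01691 = 0.0001732 mol.
From the balanced equation, 1 mol Ce(SO4)2 reacts with 1 mol Fe^2+, so n(Fe^2+) = 0.0001732 x 1/1 = 0.0001732 mol.
[Fe^2+] = 0.0001732 / 0.02618 L = 0.00661 M.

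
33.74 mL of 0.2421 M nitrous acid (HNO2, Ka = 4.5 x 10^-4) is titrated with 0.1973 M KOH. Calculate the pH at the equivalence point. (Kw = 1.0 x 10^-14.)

8.19

n(HNO2) = 0.2421 x 0.03374 = 0.008168 mol; V(KOH) at equivalence = 0.008168/0.1973 = 0.04140 L.
At equivalence all the acid is converted to NO2-; total volume = 0.03374 + 0.04140 = 0.07514 L, so [NO2-] = 0.008168/0.07514 = 0.1087 M.
Kb = Kw/Ka = 1.0e-14 / 4.5 x 10^-4 = 2.22e-11.
[OH^-] = sqrt(Kb x [NO2-]) = sqrt(2.22e-11 x 0.1087) = 1.55e-6 M.
pOH = 5.81, so pH = 14.00 - 5.81 = 8.19.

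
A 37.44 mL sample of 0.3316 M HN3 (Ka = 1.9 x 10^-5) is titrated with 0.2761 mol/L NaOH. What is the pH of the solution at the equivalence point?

8.95

n(HN3) = 0.3316 x 0.03744 = 0.01242 mol; V(NaOH) at equivalence = 0.01242/0.2761 = 0.04497 L.
At equivalence all the acid is converted to N3-; total volume = 0.03744 + 0.04497 = 0.08241 L, so [N3-] = 0.01242/0.08241 = 0.1507 M.
Kb = Kw/Ka = 1.0e-14 / 1.9 x 10^-5 = 5.26e-10.
[OH^-] = sqrt(Kb x [N3-]) = sqrt(5.26e-10 x 0.1507) = 8.90e-6 M.
pOH = 5.05, so pH = 14.00 - 5.05 = 8.95.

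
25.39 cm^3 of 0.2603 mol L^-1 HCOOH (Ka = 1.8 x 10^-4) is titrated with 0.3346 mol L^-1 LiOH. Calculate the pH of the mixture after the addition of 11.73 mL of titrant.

3.91

Initial n(HCOOH) = 0.2603 x 0.02539 = 0.006609 mol.
n(LiOH) added = 0.3346 x 0.01173 = 0.003925 mol, converting that many moles of HCOOH to HCOO-.
Remaining n(HCOOH) = 0.002684 mol; n(HCOO-) = 0.003925 mol.
By Henderson-Hasselbalch, pH = pKa + log([A^-]/[HA]) = 3.74 + log(0.003925/0.002684) = 3.74 + (+0.17) = 3.91.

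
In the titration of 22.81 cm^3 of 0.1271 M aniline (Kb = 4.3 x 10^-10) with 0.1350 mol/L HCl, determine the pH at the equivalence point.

2.91

n(C6H5NH2) = 0.1271 x 0.02281 = 0.002899 mol; V(HCl) at equivalence = 0.002899/0.1350 = 0.02148 L.
At equivalence the base is fully converted to C6H5NH3+; total volume = 0.04429 L, so [C6H5NH3+] = 0.002899/0.04429 = 0.06547 M.
Ka(C6H5NH3+) = Kw/Kb = 1.0e-14 / 4.3 x 10^-10 = 2.33e-5.
[H^+] = sqrt(Ka x [C6H5NH3+]) = sqrt(2.33e-5 x 0.06547) = 0.00123 M.
pH = -log(0.00123) = 2.91.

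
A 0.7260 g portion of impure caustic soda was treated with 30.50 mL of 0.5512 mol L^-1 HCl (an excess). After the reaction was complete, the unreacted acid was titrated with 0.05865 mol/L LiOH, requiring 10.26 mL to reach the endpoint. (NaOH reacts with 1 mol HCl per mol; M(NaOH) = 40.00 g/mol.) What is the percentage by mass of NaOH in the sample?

89.3%

Total n(HCl) added = 0.5512 x 0.03050 = 0.01681 mol.
n(LiOH) used = 0.05865 x 0.01026 = 0.0006017 mol, which equals the excess n(HCl).
So n(HCl) consumed by the sample = 0.01681 - 0.0006017 = 0.01621 mol.
n(NaOH) = 0.01621 / 1 = 0.01621 mol.
mass NaOH = 0.01621 x 40.00 = 0.6484 g, so %NaOH = 0.6484/0.7260 x 100 = 89.3%.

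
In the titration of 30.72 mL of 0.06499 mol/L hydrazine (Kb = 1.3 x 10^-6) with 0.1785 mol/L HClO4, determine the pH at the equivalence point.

n(N2H4) = 0.06499 x 0.03072 = 0.001996 mol; V(HClO4) at equivalence = 0.001996/0.1785 = 0.01118 L.
At equivalence the base is fully converted to N2H5+; total volume = 0.04190 L, so [N2H5+] = 0.001996/0.04190 = 0.04764 M.
Ka(N2H5+) = Kw/Kb = 1.0e-14 / 1.3 x 10^-6 = 7.69e-9.
[H^+] = sqrt(Ka x [N2H5+]) = sqrt(7.69e-9 x 0.04764) = 1.91e-5 M.
pH = -log(1.91e-5) = 4.72.

4.72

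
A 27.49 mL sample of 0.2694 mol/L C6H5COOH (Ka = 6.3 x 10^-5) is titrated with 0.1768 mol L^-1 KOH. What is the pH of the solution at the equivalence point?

8.61

n(C6H5COOH) = 0.2694 x 0.02749 = 0.007406 mol; V(KOH) at equivalence = 0.007406/0.1768 = 0.04189 L.
At equivalence all the acid is converted to C6H5COO-; total volume = 0.02749 + 0.04189 = 0.06938 L, so [C6H5COO-] = 0.007406/0.06938 = 0.1067 M.
Kb = Kw/Ka = 1.0e-14 / 6.3 x 10^-5 = 1.59e-10.
[OH^-] = sqrt(Kb x [C6H5COO-]) = sqrt(1.59e-10 x 0.1067) = 4.12e-6 M.
pOH = 5.39, so pH = 14.00 - 5.39 = 8.61.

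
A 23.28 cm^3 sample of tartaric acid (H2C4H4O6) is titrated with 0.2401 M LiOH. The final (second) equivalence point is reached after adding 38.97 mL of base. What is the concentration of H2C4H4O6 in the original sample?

n(LiOH) = 0.2401 x 0.03897 = 0.009357 mol.
At the final (second) equivalence point, 2 mol OH^- react per mol H2C4H4O6, so n(H2C4H4O6) = 0.009357 / 2 = 0.004678 mol.
[H2C4H4O6] = 0.004678 / 0.02328 L = 0.201 M.

0.201 M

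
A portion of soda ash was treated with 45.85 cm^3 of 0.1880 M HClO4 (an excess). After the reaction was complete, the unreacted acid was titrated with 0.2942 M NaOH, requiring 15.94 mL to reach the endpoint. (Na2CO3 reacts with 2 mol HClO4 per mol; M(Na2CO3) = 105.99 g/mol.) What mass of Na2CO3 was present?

Total n(HClO4) added = 0.1880 x 0.04585 = 0.008620 mol.
n(NaOH) used = 0.2942 x 0.01594 = 0.004690 mol, which equals the excess n(HClO4).
So n(HClO4) consumed by the sample = 0.008620 - 0.004690 = 0.003930 mol.
n(Na2CO3) = 0.003930 / 2 = 0.001965 mol.
mass = 0.001965 mol x 105.99 g/mol = 0.208 g.

0.208 g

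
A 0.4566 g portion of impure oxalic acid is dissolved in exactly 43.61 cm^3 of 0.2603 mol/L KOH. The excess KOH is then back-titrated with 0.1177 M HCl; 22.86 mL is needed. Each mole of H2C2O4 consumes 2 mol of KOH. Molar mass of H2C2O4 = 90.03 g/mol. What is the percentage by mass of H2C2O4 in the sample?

Total n(KOH) added = 0.2603 x 0.04361 = 0.01135 mol.
n(HCl) used = 0.1177 x 0.02286 = 0.002691 mol, which equals the excess n(KOH).
So n(KOH) consumed by the sample = 0.01135 - 0.002691 = 0.008661 mol.
n(H2C2O4) = 0.008661 / 2 = 0.004331 mol.
mass H2C2O4 = 0.004331 x 90.03 = 0.3899 g, so %H2C2O4 = 0.3899/0.4566 x 100 = 85.4%.

85.4%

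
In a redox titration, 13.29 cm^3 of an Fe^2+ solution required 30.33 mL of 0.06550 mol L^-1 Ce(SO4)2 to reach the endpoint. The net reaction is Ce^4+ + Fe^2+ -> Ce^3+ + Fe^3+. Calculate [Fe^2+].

0.149 M

n(Ce(SO4)2) = 0.06550 x 0.03033 = 0.001987 mol.
From the balanced equation, 1 mol Ce(SO4)2 reacts with 1 mol Fe^2+, so n(Fe^2+) = 0.001987 x 1/1 = 0.001987 mol.
[Fe^2+] = 0.001987 / 0.01329 L = 0.149 M.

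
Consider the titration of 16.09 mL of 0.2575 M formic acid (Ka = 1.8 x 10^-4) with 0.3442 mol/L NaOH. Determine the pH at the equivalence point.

8.46

n(HCOOH) = 0.2575 x 0.01609 = 0.004143 mol; V(NaOH) at equivalence = 0.004143/0.3442 = 0.01204 L.
At equivalence all the acid is converted to HCOO-; total volume = 0.01609 + 0.01204 = 0.02813 L, so [HCOO-] = 0.004143/0.02813 = 0.1473 M.
Kb = Kw/Ka = 1.0e-14 / 1.8 x 10^-4 = 5.56e-11.
[OH^-] = sqrt(Kb x [HCOO-]) = sqrt(5.56e-11 x 0.1473) = 2.86e-6 M.
pOH = 5.54, so pH = 14.00 - 5.54 = 8.46.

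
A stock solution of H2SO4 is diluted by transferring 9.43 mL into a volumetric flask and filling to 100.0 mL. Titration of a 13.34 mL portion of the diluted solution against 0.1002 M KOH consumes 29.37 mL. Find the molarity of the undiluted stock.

1.17 M

n(KOH) = 0.1002 x 0.02937 = 0.002943 mol.
n(H2SO4) in the aliquot = 0.002943 x 1/2 = 0.001471 mol.
[diluted H2SO4] = 0.001471 / 0.01334 = 0.1103 M.
Dilution factor = 100.0/9.430 = 10.60, so [stock] = 0.1103 x 10.60 = 1.17 M.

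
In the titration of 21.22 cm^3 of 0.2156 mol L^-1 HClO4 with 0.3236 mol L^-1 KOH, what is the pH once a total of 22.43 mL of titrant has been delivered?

12.79

n(acid) = 0.2156 x 0.02122 = 0.004575 mol; n(KOH) added = 0.3236 x 0.02243 = 0.007258 mol.
Base is in excess by 0.007258 - 0.004575 = 0.002683 mol in a total volume of 0.04365 L.
[OH^-] = 0.002683/0.04365 = 0.06147 M, so pOH = 1.21 and pH = 14.00 - 1.21 = 12.79.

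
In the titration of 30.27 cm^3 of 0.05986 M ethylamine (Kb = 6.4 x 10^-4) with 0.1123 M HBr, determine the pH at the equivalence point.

n(C2H5NH2) = 0.05986 x 0.03027 = 0.001812 mol; V(HBr) at equivalence = 0.001812/0.1123 = 0.01614 L.
At equivalence the base is fully converted to C2H5NH3+; total volume = 0.04641 L, so [C2H5NH3+] = 0.001812/0.04641 = 0.03905 M.
Ka(C2H5NH3+) = Kw/Kb = 1.0e-14 / 6.4 x 10^-4 = 1.56e-11.
[H^+] = sqrt(Ka x [C2H5NH3+]) = sqrt(1.56e-11 x 0.03905) = 7.81e-7 M.
pH = -log(7.81e-7) = 6.11.

6.11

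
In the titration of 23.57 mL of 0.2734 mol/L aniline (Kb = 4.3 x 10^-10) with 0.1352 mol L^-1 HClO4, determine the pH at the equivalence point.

2.84

n(C6H5NH2) = 0.2734 x 0.02357 = 0.006444 mol; V(HClO4) at equivalence = 0.006444/0.1352 = 0.04766 L.
At equivalence the base is fully converted to C6H5NH3+; total volume = 0.07123 L, so [C6H5NH3+] = 0.006444/0.07123 = 0.09046 M.
Ka(C6H5NH3+) = Kw/Kb = 1.0e-14 / 4.3 x 10^-10 = 2.33e-5.
[H^+] = sqrt(Ka x [C6H5NH3+]) = sqrt(2.33e-5 x 0.09046) = 0.00145 M.
pH = -log(0.00145) = 2.84.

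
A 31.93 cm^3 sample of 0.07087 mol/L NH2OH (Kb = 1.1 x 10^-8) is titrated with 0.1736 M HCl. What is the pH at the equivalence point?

n(NH2OH) = 0.07087 x 0.03193 = 0.002263 mol; V(HCl) at equivalence = 0.002263/0.1736 = 0.01304 L.
At equivalence the base is fully converted to NH3OH+; total volume = 0.04497 L, so [NH3OH+] = 0.002263/0.04497 = 0.05033 M.
Ka(NH3OH+) = Kw/Kb = 1.0e-14 / 1.1 x 10^-8 = 9.09e-7.
[H^+] = sqrt(Ka x [NH3OH+]) = sqrt(9.09e-7 x 0.05033) = 0.000214 M.
pH = -log(0.000214) = 3.67.

3.67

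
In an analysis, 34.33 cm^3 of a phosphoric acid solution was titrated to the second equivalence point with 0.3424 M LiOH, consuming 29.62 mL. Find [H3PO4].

n(LiOH) = 0.3424 x 0.02962 = 0.01014 mol.
At the second equivalence point, 2 mol OH^- react per mol H3PO4, so n(H3PO4) = 0.01014 / 2 = 0.005071 mol.
[H3PO4] = 0.005071 / 0.03433 L = 0.148 M.

0.148 M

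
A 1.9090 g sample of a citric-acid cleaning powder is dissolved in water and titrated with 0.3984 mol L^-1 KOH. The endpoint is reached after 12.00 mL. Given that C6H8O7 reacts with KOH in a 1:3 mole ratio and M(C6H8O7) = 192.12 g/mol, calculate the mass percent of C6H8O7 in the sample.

n(KOH) = 0.3984 x 0.01200 = 0.004781 mol.
n(C6H8O7) = 0.004781 / 3 = 0.001594 mol.
mass of C6H8O7 = 0.001594 x 192.12 = 0.3062 g.
% purity = 0.3062 / 1.9090 x 100 = 16.0%.

16.0%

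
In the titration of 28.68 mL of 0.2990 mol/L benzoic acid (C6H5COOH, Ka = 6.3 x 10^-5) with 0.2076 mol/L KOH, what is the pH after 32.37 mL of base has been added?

4.76

Initial n(C6H5COOH) = 0.2990 x 0.02868 = 0.008575 mol.
n(KOH) added = 0.2076 x 0.03237 = 0.006720 mol, converting that many moles of C6H5COOH to C6H5COO-.
Remaining n(C6H5COOH) = 0.001855 mol; n(C6H5COO-) = 0.006720 mol.
By Henderson-Hasselbalch, pH = pKa + log([A^-]/[HA]) = 4.20 + log(0.006720/0.001855) = 4.20 + (+0.56) = 4.76.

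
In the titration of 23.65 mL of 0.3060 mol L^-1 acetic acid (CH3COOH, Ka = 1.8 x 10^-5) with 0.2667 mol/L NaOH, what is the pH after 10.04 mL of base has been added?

Initial n(CH3COOH) = 0.3060 x 0.02365 = 0.007237 mol.
n(NaOH) added = 0.2667 x 0.01004 = 0.002678 mol, converting that many moles of CH3COOH to CH3COO-.
Remaining n(CH3COOH) = 0.004559 mol; n(CH3COO-) = 0.002678 mol.
By Henderson-Hasselbalch, pH = pKa + log([A^-]/[HA]) = 4.74 + log(0.002678/0.004559) = 4.74 + (-0.23) = 4.51.

4.51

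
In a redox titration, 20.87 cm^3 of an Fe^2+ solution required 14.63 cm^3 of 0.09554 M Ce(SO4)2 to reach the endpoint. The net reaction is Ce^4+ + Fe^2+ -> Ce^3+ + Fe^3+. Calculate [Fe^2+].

n(Ce(SO4)2) = 0.09554 x 0.01463 = 0.001398 mol.
From the balanced equation, 1 mol Ce(SO4)2 reacts with 1 mol Fe^2+, so n(Fe^2+) = 0.001398 x 1/1 = 0.001398 mol.
[Fe^2+] = 0.001398 / 0.02087 L = 0.0670 M.

0.0670 M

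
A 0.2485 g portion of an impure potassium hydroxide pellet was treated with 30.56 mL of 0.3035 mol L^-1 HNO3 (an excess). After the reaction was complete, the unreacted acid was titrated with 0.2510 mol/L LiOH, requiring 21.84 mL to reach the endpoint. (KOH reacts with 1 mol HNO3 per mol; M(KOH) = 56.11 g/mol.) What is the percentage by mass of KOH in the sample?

Total n(HNO3) added = 0.3035 x 0.03056 = 0.009275 mol.
n(LiOH) used = 0.2510 x 0.02184 = 0.005482 mol, which equals the excess n(HNO3).
So n(HNO3) consumed by the sample = 0.009275 - 0.005482 = 0.003793 mol.
n(KOH) = 0.003793 / 1 = 0.003793 mol.
mass KOH = 0.003793 x 56.11 = 0.2128 g, so %KOH = 0.2128/0.2485 x 100 = 85.6%.

85.6%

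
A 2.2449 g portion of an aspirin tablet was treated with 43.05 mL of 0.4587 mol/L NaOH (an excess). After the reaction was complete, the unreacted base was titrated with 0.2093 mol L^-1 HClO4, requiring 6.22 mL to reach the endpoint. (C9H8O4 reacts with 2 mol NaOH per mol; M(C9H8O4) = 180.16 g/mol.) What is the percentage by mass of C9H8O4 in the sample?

74.0%

Total n(NaOH) added = 0.4587 x 0.04305 = 0.01975 mol.
n(HClO4) used = 0.2093 x 0.006220 = 0.001302 mol, which equals the excess n(NaOH).
So n(NaOH) consumed by the sample = 0.01975 - 0.001302 = 0.01845 mol.
n(C9H8O4) = 0.01845 / 2 = 0.009223 mol.
mass C9H8O4 = 0.009223 x 180.16 = 1.662 g, so %C9H8O4 = 1.662/2.2449 x 100 = 74.0%.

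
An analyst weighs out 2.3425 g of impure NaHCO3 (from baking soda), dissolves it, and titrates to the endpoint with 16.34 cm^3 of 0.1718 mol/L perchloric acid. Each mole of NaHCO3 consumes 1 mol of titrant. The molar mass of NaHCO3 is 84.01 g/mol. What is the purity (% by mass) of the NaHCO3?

10.1%

n(HClO4) = 0.1718 x 0.01634 = 0.002807 mol.
n(NaHCO3) = 0.002807 / 1 = 0.002807 mol.
mass of NaHCO3 = 0.002807 x 84.01 = 0.2358 g.
% purity = 0.2358 / 2.3425 x 100 = 10.1%.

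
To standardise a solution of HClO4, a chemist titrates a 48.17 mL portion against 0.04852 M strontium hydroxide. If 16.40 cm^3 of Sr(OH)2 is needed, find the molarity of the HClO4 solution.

0.0330 M

n(Sr(OH)2) delivered = 0.04852 x 0.01640 = 0.0007957 mol.
The reaction is 2 HClO4 + 1 Sr(OH)2, so n(HClO4) = 0.0007957 x 2/1 = 0.001591 mol.
[HClO4] = 0.001591 mol / 0.04817 L = 0.0330 M.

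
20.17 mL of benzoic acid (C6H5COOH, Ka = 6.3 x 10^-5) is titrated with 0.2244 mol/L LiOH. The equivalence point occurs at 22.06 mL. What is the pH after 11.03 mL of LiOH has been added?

11.03 mL is exactly half the equivalence volume (22.06/2), i.e. the half-equivalence point.
There, n(HA) = n(A^-), so pH = pKa = -log(6.3 x 10^-5) = 4.20.

4.20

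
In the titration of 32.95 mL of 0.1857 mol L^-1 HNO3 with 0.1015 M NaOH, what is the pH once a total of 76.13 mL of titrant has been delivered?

12.17

n(acid) = 0.1857 x 0.03295 = 0.006119 mol; n(NaOH) added = 0.1015 x 0.07613 = 0.007727 mol.
Base is in excess by 0.007727 - 0.006119 = 0.001608 mol in a total volume of 0.1091 L.
[OH^-] = 0.001608/0.1091 = 0.01474 M, so pOH = 1.83 and pH = 14.00 - 1.83 = 12.17.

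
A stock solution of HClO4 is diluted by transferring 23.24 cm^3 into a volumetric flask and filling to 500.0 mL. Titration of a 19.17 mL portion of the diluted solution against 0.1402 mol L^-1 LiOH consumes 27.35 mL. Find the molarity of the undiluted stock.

4.30 M

n(LiOH) = 0.1402 x 0.02735 = 0.003834 mol.
n(HClO4) in the aliquot = 0.003834 mol.
[diluted HClO4] = 0.003834 / 0.01917 = 0.2000 M.
Dilution factor = 500.0/23.24 = 21.51, so [stock] = 0.2000 x 21.51 = 4.30 M.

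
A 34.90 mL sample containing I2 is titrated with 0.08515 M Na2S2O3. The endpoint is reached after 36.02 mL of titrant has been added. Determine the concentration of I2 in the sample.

n(Na2S2O3) = 0.08515 x 0.03602 = 0.003067 mol.
From the balanced equation, 2 mol Na2S2O3 reacts with 1 mol I2, so n(I2) = 0.003067 x 1/2 = 0.001534 mol.
[I2] = 0.001534 / 0.03490 L = 0.0439 M.

0.0439 M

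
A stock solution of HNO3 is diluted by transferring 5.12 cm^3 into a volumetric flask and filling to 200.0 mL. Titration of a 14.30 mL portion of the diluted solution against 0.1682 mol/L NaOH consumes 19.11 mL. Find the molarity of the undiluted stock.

n(NaOH) = 0.1682 x 0.01911 = 0.003214 mol.
n(HNO3) in the aliquot = 0.003214 mol.
[diluted HNO3] = 0.003214 / 0.01430 = 0.2248 M.
Dilution factor = 200.0/5.120 = 39.06, so [stock] = 0.2248 x 39.06 = 8.78 M.

8.78 M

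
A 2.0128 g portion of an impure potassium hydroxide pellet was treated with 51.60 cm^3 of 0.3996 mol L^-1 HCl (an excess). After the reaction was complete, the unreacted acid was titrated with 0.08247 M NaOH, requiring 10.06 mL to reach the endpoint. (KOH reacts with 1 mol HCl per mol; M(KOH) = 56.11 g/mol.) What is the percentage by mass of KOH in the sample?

Total n(HCl) added = 0.3996 x 0.05160 = 0.02062 mol.
n(NaOH) used = 0.08247 x 0.01006 = 0.0008296 mol, which equals the excess n(HCl).
So n(HCl) consumed by the sample = 0.02062 - 0.0008296 = 0.01979 mol.
n(KOH) = 0.01979 / 1 = 0.01979 mol.
mass KOH = 0.01979 x 56.11 = 1.110 g, so %KOH = 1.110/2.0128 x 100 = 55.2%.

55.2%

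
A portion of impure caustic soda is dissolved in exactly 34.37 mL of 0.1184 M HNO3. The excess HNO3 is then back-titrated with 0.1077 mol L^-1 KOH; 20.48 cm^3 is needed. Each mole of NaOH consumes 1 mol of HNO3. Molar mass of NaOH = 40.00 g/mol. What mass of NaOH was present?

0.0745 g

Total n(HNO3) added = 0.1184 x 0.03437 = 0.004069 mol.
n(KOH) used = 0.1077 x 0.02048 = 0.002206 mol, which equals the excess n(HNO3).
So n(HNO3) consumed by the sample = 0.004069 - 0.002206 = 0.001864 mol.
n(NaOH) = 0.001864 / 1 = 0.001864 mol.
mass = 0.001864 mol x 40.00 g/mol = 0.0745 g.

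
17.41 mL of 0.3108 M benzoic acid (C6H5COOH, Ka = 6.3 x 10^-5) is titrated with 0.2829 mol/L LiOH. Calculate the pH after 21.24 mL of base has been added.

n(acid) = 0.3108 x 0.01741 = 0.005411 mol; n(LiOH) added = 0.2829 x 0.02124 = 0.006009 mol.
Base is in excess by 0.006009 - 0.005411 = 0.0005978 mol in a total volume of 0.03865 L.
[OH^-] = 0.0005978/0.03865 = 0.01547 M, so pOH = 1.81 and pH = 14.00 - 1.81 = 12.19.

12.19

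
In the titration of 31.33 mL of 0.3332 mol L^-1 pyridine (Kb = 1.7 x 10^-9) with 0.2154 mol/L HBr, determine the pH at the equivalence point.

3.06

n(C5H5N) = 0.3332 x 0.03133 = 0.01044 mol; V(HBr) at equivalence = 0.01044/0.2154 = 0.04846 L.
At equivalence the base is fully converted to C5H5NH+; total volume = 0.07979 L, so [C5H5NH+] = 0.01044/0.07979 = 0.1308 M.
Ka(C5H5NH+) = Kw/Kb = 1.0e-14 / 1.7 x 10^-9 = 5.88e-6.
[H^+] = sqrt(Ka x [C5H5NH+]) = sqrt(5.88e-6 x 0.1308) = 0.000877 M.
pH = -log(0.000877) = 3.06.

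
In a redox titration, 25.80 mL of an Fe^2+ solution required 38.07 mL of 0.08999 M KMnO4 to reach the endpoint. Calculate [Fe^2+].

0.664 M

n(KMnO4) = 0.08999 x 0.03807 = 0.003426 mol.
From the balanced equation, 1 mol KMnO4 reacts with 5 mol Fe^2+, so n(Fe^2+) = 0.003426 x 5/1 = 0.01713 mol.
[Fe^2+] = 0.01713 / 0.02580 L = 0.664 M.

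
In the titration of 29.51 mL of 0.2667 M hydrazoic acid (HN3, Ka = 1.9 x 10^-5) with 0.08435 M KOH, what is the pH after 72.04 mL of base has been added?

5.25

Initial n(HN3) = 0.2667 x 0.02951 = 0.007870 mol.
n(KOH) added = 0.08435 x 0.07204 = 0.006077 mol, converting that many moles of HN3 to N3-.
Remaining n(HN3) = 0.001794 mol; n(N3-) = 0.006077 mol.
By Henderson-Hasselbalch, pH = pKa + log([A^-]/[HA]) = 4.72 + log(0.006077/0.001794) = 4.72 + (+0.53) = 5.25.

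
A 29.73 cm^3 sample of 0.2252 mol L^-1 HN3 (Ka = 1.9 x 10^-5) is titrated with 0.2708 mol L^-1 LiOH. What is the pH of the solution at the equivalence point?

8.91

n(HN3) = 0.2252 x 0.02973 = 0.006695 mol; V(LiOH) at equivalence = 0.006695/0.2708 = 0.02472 L.
At equivalence all the acid is converted to N3-; total volume = 0.02973 + 0.02472 = 0.05445 L, so [N3-] = 0.006695/0.05445 = 0.1230 M.
Kb = Kw/Ka = 1.0e-14 / 1.9 x 10^-5 = 5.26e-10.
[OH^-] = sqrt(Kb x [N3-]) = sqrt(5.26e-10 x 0.1230) = 8.04e-6 M.
pOH = 5.09, so pH = 14.00 - 5.09 = 8.91.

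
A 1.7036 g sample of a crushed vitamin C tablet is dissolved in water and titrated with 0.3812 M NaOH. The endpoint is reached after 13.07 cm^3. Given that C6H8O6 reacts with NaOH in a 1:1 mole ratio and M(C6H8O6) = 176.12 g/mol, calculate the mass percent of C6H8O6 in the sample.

51.5%

n(NaOH) = 0.3812 x 0.01307 = 0.004982 mol.
n(C6H8O6) = 0.004982 / 1 = 0.004982 mol.
mass of C6H8O6 = 0.004982 x 176.12 = 0.8775 g.
% purity = 0.8775 / 1.7036 x 100 = 51.5%.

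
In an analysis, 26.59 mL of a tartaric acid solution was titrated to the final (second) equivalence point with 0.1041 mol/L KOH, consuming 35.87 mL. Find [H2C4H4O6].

0.0702 M

n(KOH) = 0.1041 x 0.03587 = 0.003734 mol.
At the final (second) equivalence point, 2 mol OH^- react per mol H2C4H4O6, so n(H2C4H4O6) = 0.003734 / 2 = 0.001867 mol.
[H2C4H4O6] = 0.001867 / 0.02659 L = 0.0702 M.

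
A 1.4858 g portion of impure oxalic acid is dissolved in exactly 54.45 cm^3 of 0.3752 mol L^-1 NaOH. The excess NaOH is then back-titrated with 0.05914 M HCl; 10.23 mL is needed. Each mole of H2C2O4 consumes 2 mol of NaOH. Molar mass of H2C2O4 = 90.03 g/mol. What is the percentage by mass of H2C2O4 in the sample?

Total n(NaOH) added = 0.3752 x 0.05445 = 0.02043 mol.
n(HCl) used = 0.05914 x 0.01023 = 0.0006050 mol, which equals the excess n(NaOH).
So n(NaOH) consumed by the sample = 0.02043 - 0.0006050 = 0.01982 mol.
n(H2C2O4) = 0.01982 / 2 = 0.009912 mol.
mass H2C2O4 = 0.009912 x 90.03 = 0.8924 g, so %H2C2O4 = 0.8924/1.4858 x 100 = 60.1%.

60.1%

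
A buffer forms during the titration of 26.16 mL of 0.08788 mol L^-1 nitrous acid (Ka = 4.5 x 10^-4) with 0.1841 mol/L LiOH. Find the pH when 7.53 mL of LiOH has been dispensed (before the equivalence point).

3.53

Initial n(HNO2) = 0.08788 x 0.02616 = 0.002299 mol.
n(LiOH) added = 0.1841 x 0.007530 = 0.001386 mol, converting that many moles of HNO2 to NO2-.
Remaining n(HNO2) = 0.0009127 mol; n(NO2-) = 0.001386 mol.
By Henderson-Hasselbalch, pH = pKa + log([A^-]/[HA]) = 3.35 + log(0.001386/0.0009127) = 3.35 + (+0.18) = 3.53.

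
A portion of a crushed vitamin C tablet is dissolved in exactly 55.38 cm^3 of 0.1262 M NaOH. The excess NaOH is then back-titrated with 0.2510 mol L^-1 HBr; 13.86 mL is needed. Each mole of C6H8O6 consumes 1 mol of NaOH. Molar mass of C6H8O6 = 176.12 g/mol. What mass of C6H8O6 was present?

0.618 g

Total n(NaOH) added = 0.1262 x 0.05538 = 0.006989 mol.
n(HBr) used = 0.2510 x 0.01386 = 0.003479 mol, which equals the excess n(NaOH).
So n(NaOH) consumed by the sample = 0.006989 - 0.003479 = 0.003510 mol.
n(C6H8O6) = 0.003510 / 1 = 0.003510 mol.
mass = 0.003510 mol x 176.12 g/mol = 0.618 g.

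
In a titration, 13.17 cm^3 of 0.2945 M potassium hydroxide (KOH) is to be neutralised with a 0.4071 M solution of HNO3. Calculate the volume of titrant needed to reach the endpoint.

9.53 mL

n(KOH) = 0.2945 mol/L x 0.01317 L = 0.003879 mol.
At equivalence n(HNO3) = n(KOH) = 0.003879 mol.
V(HNO3) = 0.003879 / 0.4071 = 0.009527 L = 9.53 mL.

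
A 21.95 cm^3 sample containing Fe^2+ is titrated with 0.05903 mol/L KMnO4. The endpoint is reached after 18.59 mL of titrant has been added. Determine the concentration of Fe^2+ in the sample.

0.250 M

n(KMnO4) = 0.05903 x 0.01859 = 0.001097 mol.
From the balanced equation, 1 mol KMnO4 reacts with 5 mol Fe^2+, so n(Fe^2+) = 0.001097 x 5/1 = 0.005487 mol.
[Fe^2+] = 0.005487 / 0.02195 L = 0.250 M.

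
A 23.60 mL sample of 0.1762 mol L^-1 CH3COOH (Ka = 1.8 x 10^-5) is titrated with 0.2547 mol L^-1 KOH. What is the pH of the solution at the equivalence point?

n(CH3COOH) = 0.1762 x 0.02360 = 0.004158 mol; V(KOH) at equivalence = 0.004158/0.2547 = 0.01633 L.
At equivalence all the acid is converted to CH3COO-; total volume = 0.02360 + 0.01633 = 0.03993 L, so [CH3COO-] = 0.004158/0.03993 = 0.1041 M.
Kb = Kw/Ka = 1.0e-14 / 1.8 x 10^-5 = 5.56e-10.
[OH^-] = sqrt(Kb x [CH3COO-]) = sqrt(5.56e-10 x 0.1041) = 7.61e-6 M.
pOH = 5.12, so pH = 14.00 - 5.12 = 8.88.

8.88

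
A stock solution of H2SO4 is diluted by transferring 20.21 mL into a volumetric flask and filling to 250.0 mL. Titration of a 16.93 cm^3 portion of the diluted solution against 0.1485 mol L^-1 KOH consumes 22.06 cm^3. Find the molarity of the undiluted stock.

n(KOH) = 0.1485 x 0.02206 = 0.003276 mol.
n(H2SO4) in the aliquot = 0.003276 x 1/2 = 0.001638 mol.
[diluted H2SO4] = 0.001638 / 0.01693 = 0.09675 M.
Dilution factor = 250.0/20.21 = 12.37, so [stock] = 0.09675 x 12.37 = 1.20 M.

1.20 M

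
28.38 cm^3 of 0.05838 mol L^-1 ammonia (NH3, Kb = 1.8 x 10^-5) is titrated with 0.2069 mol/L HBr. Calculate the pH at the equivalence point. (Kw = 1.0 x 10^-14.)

n(NH3) = 0.05838 x 0.02838 = 0.001657 mol; V(HBr) at equivalence = 0.001657/0.2069 = 0.008008 L.
At equivalence the base is fully converted to NH4+; total volume = 0.03639 L, so [NH4+] = 0.001657/0.03639 = 0.04553 M.
Ka(NH4+) = Kw/Kb = 1.0e-14 / 1.8 x 10^-5 = 5.56e-10.
[H^+] = sqrt(Ka x [NH4+]) = sqrt(5.56e-10 x 0.04553) = 5.03e-6 M.
pH = -log(5.03e-6) = 5.30.

5.30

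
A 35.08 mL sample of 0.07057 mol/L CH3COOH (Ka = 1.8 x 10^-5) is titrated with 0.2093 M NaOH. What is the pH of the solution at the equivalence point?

n(CH3COOH) = 0.07057 x 0.03508 = 0.002476 mol; V(NaOH) at equivalence = 0.002476/0.2093 = 0.01183 L.
At equivalence all the acid is converted to CH3COO-; total volume = 0.03508 + 0.01183 = 0.04691 L, so [CH3COO-] = 0.002476/0.04691 = 0.05278 M.
Kb = Kw/Ka = 1.0e-14 / 1.8 x 10^-5 = 5.56e-10.
[OH^-] = sqrt(Kb x [CH3COO-]) = sqrt(5.56e-10 x 0.05278) = 5.41e-6 M.
pOH = 5.27, so pH = 14.00 - 5.27 = 8.73.

8.73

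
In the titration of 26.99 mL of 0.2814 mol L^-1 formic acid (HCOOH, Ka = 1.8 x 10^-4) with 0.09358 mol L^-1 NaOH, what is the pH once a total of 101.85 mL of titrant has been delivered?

12.18

n(acid) = 0.2814 x 0.02699 = 0.007595 mol; n(NaOH) added = 0.09358 x 0.1018 = 0.009531 mol.
Base is in excess by 0.009531 - 0.007595 = 0.001936 mol in a total volume of 0.1288 L.
[OH^-] = 0.001936/0.1288 = 0.01503 M, so pOH = 1.82 and pH = 14.00 - 1.82 = 12.18.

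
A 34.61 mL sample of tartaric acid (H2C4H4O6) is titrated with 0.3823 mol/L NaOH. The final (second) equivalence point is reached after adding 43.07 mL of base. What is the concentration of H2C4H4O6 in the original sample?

0.238 M

n(NaOH) = 0.3823 x 0.04307 = 0.01647 mol.
At the final (second) equivalence point, 2 mol OH^- react per mol H2C4H4O6, so n(H2C4H4O6) = 0.01647 / 2 = 0.008233 mol.
[H2C4H4O6] = 0.008233 / 0.03461 L = 0.238 M.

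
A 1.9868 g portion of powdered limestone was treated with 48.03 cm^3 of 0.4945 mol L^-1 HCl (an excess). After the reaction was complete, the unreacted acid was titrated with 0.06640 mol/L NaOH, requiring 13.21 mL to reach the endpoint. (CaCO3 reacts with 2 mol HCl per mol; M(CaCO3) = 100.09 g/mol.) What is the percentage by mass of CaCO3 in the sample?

Total n(HCl) added = 0.4945 x 0.04803 = 0.02375 mol.
n(NaOH) used = 0.06640 x 0.01321 = 0.0008771 mol, which equals the excess n(HCl).
So n(HCl) consumed by the sample = 0.02375 - 0.0008771 = 0.02287 mol.
n(CaCO3) = 0.02287 / 2 = 0.01144 mol.
mass CaCO3 = 0.01144 x 100.09 = 1.145 g, so %CaCO3 = 1.145/1.9868 x 100 = 57.6%.

57.6%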